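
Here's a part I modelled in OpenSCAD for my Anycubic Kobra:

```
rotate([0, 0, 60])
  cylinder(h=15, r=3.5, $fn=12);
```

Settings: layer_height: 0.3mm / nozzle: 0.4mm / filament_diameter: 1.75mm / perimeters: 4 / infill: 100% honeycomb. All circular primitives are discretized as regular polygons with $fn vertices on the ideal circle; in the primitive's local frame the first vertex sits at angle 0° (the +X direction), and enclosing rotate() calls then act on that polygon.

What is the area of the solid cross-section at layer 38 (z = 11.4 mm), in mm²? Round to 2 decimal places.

36.75 mm²

At z = 11.4 mm: the cylinder: section is a regular 12-gon, circumradius r=3.5 (area = (12/2)·3.500²·sin(360°/12) = 36.75 mm²); (whole slice rotated 60° about Z — lengths, areas and connectivity unchanged). Overall, the cross-section is a single solid region. Net area = 36.75 mm².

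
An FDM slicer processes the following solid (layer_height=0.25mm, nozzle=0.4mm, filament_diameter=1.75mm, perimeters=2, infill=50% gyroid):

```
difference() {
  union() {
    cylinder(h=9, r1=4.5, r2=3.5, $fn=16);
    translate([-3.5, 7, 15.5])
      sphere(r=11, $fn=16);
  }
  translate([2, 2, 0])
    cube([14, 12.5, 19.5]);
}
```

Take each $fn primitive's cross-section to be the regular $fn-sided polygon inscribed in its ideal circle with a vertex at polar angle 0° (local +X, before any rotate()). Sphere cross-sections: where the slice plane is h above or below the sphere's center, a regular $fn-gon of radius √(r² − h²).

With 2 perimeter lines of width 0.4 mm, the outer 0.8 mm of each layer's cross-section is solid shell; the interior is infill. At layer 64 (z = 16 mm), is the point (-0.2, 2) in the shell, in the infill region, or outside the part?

infill

At z = 16 mm: the cone is not intersected at this z (z outside [0, 9]); the r=11 sphere at (-3.5, 7) slices to a regular 16-gon of circumradius 10.989 (√(r²−h²) with h=0.5 from center); Taking the union: only the r=11 sphere at (-3.5, 7) is present, so the union is just that shape — 1 connected region; the cube at (2, 2) (footprint 14×12.5) is included at this height; After the difference (first − rest): starting from the result so far, the 14×12.5 cube at (2, 2) partially overlaps it — only the 57.83 mm² overlap (of its 175.00 mm²) is removed, clipping the outline — 1 connected region. Overall, the cross-section is a single solid region. The nearest boundary edge runs (2.00, 14.50)→(2.00, 2.00); distance from the point to it = 2.20 mm. The point is inside the cross-section and 2.20 mm from the nearest boundary — more than the 0.8 mm shell width (2 × 0.4), so it's in the infill interior.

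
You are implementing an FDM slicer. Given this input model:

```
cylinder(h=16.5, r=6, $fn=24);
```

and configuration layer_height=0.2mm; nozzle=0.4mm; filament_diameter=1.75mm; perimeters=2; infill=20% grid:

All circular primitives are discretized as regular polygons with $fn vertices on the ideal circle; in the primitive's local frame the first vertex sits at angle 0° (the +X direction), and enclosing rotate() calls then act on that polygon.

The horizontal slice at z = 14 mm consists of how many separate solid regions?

At z = 14 mm: the cylinder: section is a regular 24-gon, circumradius r=6. The result has 1 disconnected region.

1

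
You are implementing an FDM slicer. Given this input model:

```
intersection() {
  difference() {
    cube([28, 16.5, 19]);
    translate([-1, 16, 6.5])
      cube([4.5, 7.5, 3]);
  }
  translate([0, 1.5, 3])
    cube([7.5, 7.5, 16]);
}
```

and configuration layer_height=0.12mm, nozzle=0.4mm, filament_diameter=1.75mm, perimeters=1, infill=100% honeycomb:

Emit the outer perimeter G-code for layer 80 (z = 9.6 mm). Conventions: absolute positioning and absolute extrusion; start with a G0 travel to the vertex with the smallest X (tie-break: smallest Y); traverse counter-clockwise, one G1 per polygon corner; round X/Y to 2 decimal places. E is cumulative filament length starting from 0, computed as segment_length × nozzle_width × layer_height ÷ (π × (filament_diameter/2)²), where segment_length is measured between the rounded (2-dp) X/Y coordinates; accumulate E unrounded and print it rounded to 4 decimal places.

G0 X0.00 Y1.50 Z9.60
G1 X7.50 Y1.50 E0.1497
G1 X7.50 Y9.00 E0.2993
G1 X0.00 Y9.00 E0.4490
G1 X0.00 Y1.50 E0.5987

At z = 9.6 mm: the cube (footprint 28×16.5) is included at this height; the cube at (-1, 16) is absent (z outside [6.5, 9.5]); Subtracting the remaining from the first: none of the subtracted shapes is present at this height, so the 28×16.5 cube is unchanged — 1 connected region; the cube at (0, 1.5) is present — its section is the full 7.5×7.5 rectangle; After intersecting: the 7.5×7.5 cube at (0, 1.5) lies inside the result so far, so the common part is the 7.5×7.5 cube at (0, 1.5) itself — 1 connected region. The outline is a single polygon with 4 vertices. Extrusion per mm of travel: 0.4 × 0.12 / (π × 0.875²) = 0.019956. Accumulating E over each segment gives final E = 0.5987.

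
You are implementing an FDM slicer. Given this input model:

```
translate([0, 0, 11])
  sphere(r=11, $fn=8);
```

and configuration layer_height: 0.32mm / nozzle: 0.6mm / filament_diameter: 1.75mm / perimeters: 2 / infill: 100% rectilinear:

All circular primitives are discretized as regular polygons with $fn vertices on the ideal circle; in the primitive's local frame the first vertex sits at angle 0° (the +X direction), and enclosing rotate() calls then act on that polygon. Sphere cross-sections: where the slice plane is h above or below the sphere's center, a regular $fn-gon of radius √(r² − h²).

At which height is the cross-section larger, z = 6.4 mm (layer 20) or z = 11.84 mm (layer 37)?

layer 37 (z = 11.84 mm)

Layer 20 (z = 6.4): the r=11 sphere contributes a regular 8-gon of circumradius √(11²−4.6²) = 9.992 (area = (8/2)·9.992²·sin(360°/8) = 282.39 mm²). So its area = 282.39 mm². Layer 37 (z = 11.84): the sphere: section is a regular 8-gon, circumradius = √(r²−h²) = √(11²−0.84²) = 10.968 (area = (8/2)·10.968²·sin(360°/8) = 340.24 mm²). So its area = 340.24 mm². Layer 37 is larger (340.24 vs 282.39 mm²).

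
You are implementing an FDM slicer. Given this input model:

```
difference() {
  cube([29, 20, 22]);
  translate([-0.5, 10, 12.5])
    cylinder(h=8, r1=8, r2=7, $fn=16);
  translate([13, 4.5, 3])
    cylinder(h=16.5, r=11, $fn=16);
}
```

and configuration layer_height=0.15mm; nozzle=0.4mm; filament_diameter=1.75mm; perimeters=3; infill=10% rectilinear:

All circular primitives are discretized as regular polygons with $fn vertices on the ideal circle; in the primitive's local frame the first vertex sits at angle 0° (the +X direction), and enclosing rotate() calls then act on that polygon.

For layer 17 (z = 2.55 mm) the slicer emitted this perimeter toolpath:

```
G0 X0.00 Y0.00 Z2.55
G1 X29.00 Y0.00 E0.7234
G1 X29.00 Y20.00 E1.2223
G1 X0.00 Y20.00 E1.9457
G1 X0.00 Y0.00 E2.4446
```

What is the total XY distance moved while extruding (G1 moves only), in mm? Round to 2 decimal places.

98.00 mm

Sum the Euclidean lengths of each G1 segment: total = 98.00 mm.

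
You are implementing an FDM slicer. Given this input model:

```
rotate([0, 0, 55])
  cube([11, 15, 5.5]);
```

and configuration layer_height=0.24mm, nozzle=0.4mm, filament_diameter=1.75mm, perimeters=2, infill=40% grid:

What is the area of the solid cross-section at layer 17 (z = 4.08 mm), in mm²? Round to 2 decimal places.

165.00 mm²

At z = 4.08 mm: the cube is present — its section is the full 11×15 rectangle (area 165.00 mm²); (whole slice rotated 55° about Z — lengths, areas and connectivity unchanged). Overall, the cross-section is a single solid region. Net area = 165.00 mm².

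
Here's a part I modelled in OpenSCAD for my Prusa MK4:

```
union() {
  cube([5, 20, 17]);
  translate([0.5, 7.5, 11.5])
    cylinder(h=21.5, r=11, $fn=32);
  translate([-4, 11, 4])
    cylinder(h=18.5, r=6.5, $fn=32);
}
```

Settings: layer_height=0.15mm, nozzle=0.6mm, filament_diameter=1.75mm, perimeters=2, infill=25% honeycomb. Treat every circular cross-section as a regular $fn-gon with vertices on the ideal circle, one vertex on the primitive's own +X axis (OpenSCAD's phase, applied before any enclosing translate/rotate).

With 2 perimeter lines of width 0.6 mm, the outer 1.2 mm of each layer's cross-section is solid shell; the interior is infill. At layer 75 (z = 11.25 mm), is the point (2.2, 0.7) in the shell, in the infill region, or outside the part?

shell

At z = 11.25 mm: the cube is present — its section is the full 5×20 rectangle; the cylinder at (0.5, 7.5) is absent (z outside [11.5, 33]); the r=6.5 cylinder at (-4, 11) gives a regular 32-gon of circumradius 6.5 (constant along its height); Combining (union): the regions partially overlap (shared area 17.62 mm²), so overlapping operands fuse into one piece — 1 connected region. Overall, the cross-section is a single solid region. The nearest boundary edge runs (5.00, 0.00)→(0.00, 0.00); distance from the point to it = 0.70 mm. The point is inside the cross-section, 0.70 mm from the nearest boundary — within the 1.2 mm shell band (2 × 0.6).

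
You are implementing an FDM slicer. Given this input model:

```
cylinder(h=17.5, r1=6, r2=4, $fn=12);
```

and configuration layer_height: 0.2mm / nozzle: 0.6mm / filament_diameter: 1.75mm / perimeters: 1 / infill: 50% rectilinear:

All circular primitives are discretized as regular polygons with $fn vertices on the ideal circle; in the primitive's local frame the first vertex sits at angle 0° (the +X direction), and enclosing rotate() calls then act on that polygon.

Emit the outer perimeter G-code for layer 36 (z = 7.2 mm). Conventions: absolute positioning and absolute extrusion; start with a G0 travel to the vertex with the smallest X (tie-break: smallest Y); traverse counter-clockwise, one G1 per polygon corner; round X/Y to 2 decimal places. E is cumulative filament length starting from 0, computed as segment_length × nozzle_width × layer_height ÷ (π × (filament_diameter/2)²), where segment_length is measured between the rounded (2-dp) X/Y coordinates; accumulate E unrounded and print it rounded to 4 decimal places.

At z = 7.2 mm: the cone (r1=6→r2=4) has section circumradius 5.177 here — a regular 12-gon. The outline is a single polygon with 12 vertices. Extrusion per mm of travel: 0.6 × 0.2 / (π × 0.875²) = 0.049890. Accumulating E over each segment gives final E = 1.6042.

G0 X-5.18 Y0.00 Z7.20
G1 X-4.48 Y-2.59 E0.1339
G1 X-2.59 Y-4.48 E0.2672
G1 X0.00 Y-5.18 E0.4011
G1 X2.59 Y-4.48 E0.5349
G1 X4.48 Y-2.59 E0.6683
G1 X5.18 Y0.00 E0.8021
G1 X4.48 Y2.59 E0.9360
G1 X2.59 Y4.48 E1.0693
G1 X0.00 Y5.18 E1.2032
G1 X-2.59 Y4.48 E1.3370
G1 X-4.48 Y2.59 E1.4704
G1 X-5.18 Y0.00 E1.6042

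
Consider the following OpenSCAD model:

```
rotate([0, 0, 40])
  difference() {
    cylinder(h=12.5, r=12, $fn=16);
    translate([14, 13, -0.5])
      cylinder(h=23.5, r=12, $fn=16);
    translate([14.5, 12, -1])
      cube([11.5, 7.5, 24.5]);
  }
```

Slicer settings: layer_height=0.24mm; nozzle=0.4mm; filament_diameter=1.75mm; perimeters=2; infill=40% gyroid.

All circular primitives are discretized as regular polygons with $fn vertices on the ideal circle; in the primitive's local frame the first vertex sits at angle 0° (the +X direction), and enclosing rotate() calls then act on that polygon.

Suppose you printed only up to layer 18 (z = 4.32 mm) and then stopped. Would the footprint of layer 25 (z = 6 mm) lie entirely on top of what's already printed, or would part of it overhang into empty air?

entirely on top

Compare the two slices. At z = 4.32: the cylinder: section is a regular 16-gon, circumradius r=12 (area = (16/2)·12.000²·sin(360°/16) = 440.85 mm²); the r=12 cylinder at (14, 13) gives a regular 16-gon of circumradius 12 (constant along its height) (area = (16/2)·12.000²·sin(360°/16) = 440.85 mm²); the cube at (14.5, 12) is present — its section is the full 11.5×7.5 rectangle (area 86.25 mm²); Taking the first minus the rest: starting from the r=12 cylinder (440.85 mm²), the r=12 cylinder at (14, 13) partially overlaps it — only the 43.63 mm² overlap (of its 440.85 mm²) is removed, clipping the outline; the 11.5×7.5 cube at (14.5, 12) misses the remaining region (no effect) — area = 397.23 mm²; (rotated 40° about Z; rotation is an isometry so areas/perimeters/island counts are preserved). At z = 6: the r=12 cylinder contributes a regular 16-gon of circumradius 12 (area = (16/2)·12.000²·sin(360°/16) = 440.85 mm²); the r=12 cylinder at (14, 13) gives a regular 16-gon of circumradius 12 (constant along its height) (area = (16/2)·12.000²·sin(360°/16) = 440.85 mm²); the cube at (14.5, 12) is present — its section is the full 11.5×7.5 rectangle (area 86.25 mm²); Subtracting the remaining from the first: starting from the r=12 cylinder (440.85 mm²), the r=12 cylinder at (14, 13) partially overlaps it — only the 43.63 mm² overlap (of its 440.85 mm²) is removed, clipping the outline; the 11.5×7.5 cube at (14.5, 12) misses the remaining region (no effect) — area = 397.23 mm²; (rotated 40° about Z; rotation is an isometry so areas/perimeters/island counts are preserved). Checking containment: the cross-section at z = 6 is a subset of the cross-section at z = 4.32.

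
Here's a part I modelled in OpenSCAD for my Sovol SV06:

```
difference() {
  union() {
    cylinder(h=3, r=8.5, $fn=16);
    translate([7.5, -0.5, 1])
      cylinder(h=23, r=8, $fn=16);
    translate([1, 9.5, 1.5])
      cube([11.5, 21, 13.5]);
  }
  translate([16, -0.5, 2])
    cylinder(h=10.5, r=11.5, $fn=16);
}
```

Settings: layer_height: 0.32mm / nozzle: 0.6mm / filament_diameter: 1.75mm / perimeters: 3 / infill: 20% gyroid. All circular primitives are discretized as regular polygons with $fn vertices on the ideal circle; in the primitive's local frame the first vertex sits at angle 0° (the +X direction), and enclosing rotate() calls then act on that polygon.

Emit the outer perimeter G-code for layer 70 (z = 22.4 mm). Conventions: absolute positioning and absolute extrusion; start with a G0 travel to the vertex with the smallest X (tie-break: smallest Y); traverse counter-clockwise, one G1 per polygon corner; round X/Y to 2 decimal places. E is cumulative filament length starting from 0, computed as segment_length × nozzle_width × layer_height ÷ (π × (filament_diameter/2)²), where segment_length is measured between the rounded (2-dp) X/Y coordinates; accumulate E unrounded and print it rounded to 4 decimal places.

At z = 22.4 mm: the cylinder is absent (z outside [0, 3]); the r=8 cylinder at (7.5, -0.5) contributes a regular 16-gon of circumradius 8; the cube at (1, 9.5) is not intersected at this z (z outside [1.5, 15]); Combining (union): only the r=8 cylinder at (7.5, -0.5) is present, so the union is just that shape — 1 connected region; the cylinder at (16, -0.5) is absent (z outside [2, 12.5]); Taking the first minus the rest: none of the subtracted shapes is present at this height, so that combined region is unchanged — 1 connected region. The outline is a single polygon with 16 vertices. Extrusion per mm of travel: 0.6 × 0.32 / (π × 0.875²) = 0.079824. Accumulating E over each segment gives final E = 3.9869.

G0 X-0.50 Y-0.50 Z22.40
G1 X0.11 Y-3.56 E0.2491
G1 X1.84 Y-6.16 E0.4984
G1 X4.44 Y-7.89 E0.7476
G1 X7.50 Y-8.50 E0.9967
G1 X10.56 Y-7.89 E1.2458
G1 X13.16 Y-6.16 E1.4951
G1 X14.89 Y-3.56 E1.7444
G1 X15.50 Y-0.50 E1.9934
G1 X14.89 Y2.56 E2.2425
G1 X13.16 Y5.16 E2.4918
G1 X10.56 Y6.89 E2.7411
G1 X7.50 Y7.50 E2.9901
G1 X4.44 Y6.89 E3.2392
G1 X1.84 Y5.16 E3.4885
G1 X0.11 Y2.56 E3.7378
G1 X-0.50 Y-0.50 E3.9869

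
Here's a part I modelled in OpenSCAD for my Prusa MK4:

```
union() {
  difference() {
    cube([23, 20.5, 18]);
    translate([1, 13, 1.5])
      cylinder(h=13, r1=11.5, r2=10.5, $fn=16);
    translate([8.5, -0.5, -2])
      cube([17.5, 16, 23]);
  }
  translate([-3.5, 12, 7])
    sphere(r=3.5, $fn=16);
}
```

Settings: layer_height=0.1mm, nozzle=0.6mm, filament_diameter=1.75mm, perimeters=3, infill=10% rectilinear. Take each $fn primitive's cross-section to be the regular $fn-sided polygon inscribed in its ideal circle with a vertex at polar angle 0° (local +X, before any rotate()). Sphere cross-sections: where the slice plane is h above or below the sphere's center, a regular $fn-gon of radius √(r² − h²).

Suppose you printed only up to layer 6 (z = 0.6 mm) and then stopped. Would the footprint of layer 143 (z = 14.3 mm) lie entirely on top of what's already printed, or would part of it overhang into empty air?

entirely on top

Compare the two slices. At z = 0.6: the cube is present — its section is the full 23×20.5 rectangle (area 471.50 mm²); the cone at (1, 13) is not intersected at this z (z outside [1.5, 14.5]); the 17.5×16 cube at (8.5, -0.5) contributes its full rectangle (area 280.00 mm²); Taking the first minus the rest: starting from the 23×20.5 cube (471.50 mm²), the 17.5×16 cube at (8.5, -0.5) partially overlaps it — only the 224.75 mm² overlap (of its 280.00 mm²) is removed, clipping the outline — area = 246.75 mm²; the sphere at (-3.5, 12) is absent (|z−center|=6.400 > r=3.5); Combining (union): only the result so far is present, so the union is just that shape — area = 246.75 mm². At z = 14.3: the cube (footprint 23×20.5) is included at this height (area 471.50 mm²); the cone at (1, 13) (r1=11.5→r2=10.5) has section circumradius 10.515 here — a regular 16-gon (area = (16/2)·10.515²·sin(360°/16) = 338.52 mm²); the cube at (8.5, -0.5) is present — its section is the full 17.5×16 rectangle (area 280.00 mm²); After the difference (first − rest): starting from the 23×20.5 cube (471.50 mm²), the cone at (1, 13) partially overlaps it — only the 172.98 mm² overlap (of its 338.52 mm²) is removed, clipping the outline; the 17.5×16 cube at (8.5, -0.5) partially overlaps it — only the 203.64 mm² overlap (of its 280.00 mm²) is removed, clipping the outline — area = 94.88 mm²; the sphere at (-3.5, 12) does not reach this height (|z−center|=7.300 > r=3.5); Combining (union): only that combined region is present, so the union is just that shape — area = 94.88 mm². Checking containment: the cross-section at z = 14.3 is a subset of the cross-section at z = 0.6.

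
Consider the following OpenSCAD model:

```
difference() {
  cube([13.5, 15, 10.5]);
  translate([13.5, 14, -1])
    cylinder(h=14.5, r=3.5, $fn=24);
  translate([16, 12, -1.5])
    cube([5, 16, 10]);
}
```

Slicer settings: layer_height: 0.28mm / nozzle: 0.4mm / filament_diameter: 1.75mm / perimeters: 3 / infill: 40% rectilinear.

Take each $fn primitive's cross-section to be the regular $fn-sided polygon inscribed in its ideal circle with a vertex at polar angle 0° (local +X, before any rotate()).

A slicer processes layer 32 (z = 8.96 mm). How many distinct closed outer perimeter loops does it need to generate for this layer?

1

At z = 8.96 mm: the cube (footprint 13.5×15) is included at this height; the cylinder at (13.5, 14): section is a regular 24-gon, circumradius r=3.5; the cube at (16, 12) does not reach this height (z outside [-1.5, 8.5]); Subtracting the remaining from the first: starting from the 13.5×15 cube, the r=3.5 cylinder at (13.5, 14) partially overlaps it — only the 12.94 mm² overlap (of its 38.05 mm²) is removed, clipping the outline — 1 connected region. The result has 1 disconnected region.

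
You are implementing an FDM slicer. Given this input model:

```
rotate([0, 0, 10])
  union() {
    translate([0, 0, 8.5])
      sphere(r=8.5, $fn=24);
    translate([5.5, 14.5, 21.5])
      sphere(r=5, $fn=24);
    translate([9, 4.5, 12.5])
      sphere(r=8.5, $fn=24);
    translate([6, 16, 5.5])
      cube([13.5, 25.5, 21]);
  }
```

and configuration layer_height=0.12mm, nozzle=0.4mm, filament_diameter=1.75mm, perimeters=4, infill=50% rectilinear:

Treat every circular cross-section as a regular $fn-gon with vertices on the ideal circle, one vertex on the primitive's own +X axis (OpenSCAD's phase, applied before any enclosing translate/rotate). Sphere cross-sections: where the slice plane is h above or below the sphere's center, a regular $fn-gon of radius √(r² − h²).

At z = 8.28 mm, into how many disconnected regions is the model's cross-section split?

2

At z = 8.28 mm: the r=8.5 sphere contributes a regular 24-gon of circumradius √(8.5²−0.22²) = 8.497; the sphere at (5.5, 14.5) is absent (|z−center|=13.220 > r=5); the r=8.5 sphere at (9, 4.5) contributes a regular 24-gon of circumradius √(8.5²−4.22²) = 7.378; the cube at (6, 16) is present — its section is the full 13.5×25.5 rectangle; Merging all regions: the regions partially overlap (shared area 48.19 mm²), so overlapping operands fuse into one piece — 2 connected regions; (whole slice rotated 10° about Z — lengths, areas and connectivity unchanged). The result has 2 disconnected regions.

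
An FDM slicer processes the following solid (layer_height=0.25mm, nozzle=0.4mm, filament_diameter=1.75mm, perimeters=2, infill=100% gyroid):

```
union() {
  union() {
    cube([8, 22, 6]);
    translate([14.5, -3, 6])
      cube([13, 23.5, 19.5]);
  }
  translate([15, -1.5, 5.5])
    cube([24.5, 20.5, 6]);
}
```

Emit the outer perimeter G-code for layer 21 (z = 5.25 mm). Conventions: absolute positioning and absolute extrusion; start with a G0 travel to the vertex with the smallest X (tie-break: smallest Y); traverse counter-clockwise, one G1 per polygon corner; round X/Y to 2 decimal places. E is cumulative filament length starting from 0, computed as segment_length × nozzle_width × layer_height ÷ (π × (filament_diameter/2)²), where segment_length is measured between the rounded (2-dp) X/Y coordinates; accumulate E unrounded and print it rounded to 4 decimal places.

G0 X0.00 Y0.00 Z5.25
G1 X8.00 Y0.00 E0.3326
G1 X8.00 Y22.00 E1.2473
G1 X0.00 Y22.00 E1.5799
G1 X0.00 Y0.00 E2.4945

At z = 5.25 mm: the cube (footprint 8×22) is included at this height; the cube at (14.5, -3) is not intersected at this z (z outside [6, 25.5]); Combining (union): only the 8×22 cube is present, so the union is just that shape — 1 connected region; the cube at (15, -1.5) is not intersected at this z (z outside [5.5, 11.5]); Combining (union): only that combined region is present, so the union is just that shape — 1 connected region. The outline is a single polygon with 4 vertices. Extrusion per mm of travel: 0.4 × 0.25 / (π × 0.875²) = 0.041575. Accumulating E over each segment gives final E = 2.4945.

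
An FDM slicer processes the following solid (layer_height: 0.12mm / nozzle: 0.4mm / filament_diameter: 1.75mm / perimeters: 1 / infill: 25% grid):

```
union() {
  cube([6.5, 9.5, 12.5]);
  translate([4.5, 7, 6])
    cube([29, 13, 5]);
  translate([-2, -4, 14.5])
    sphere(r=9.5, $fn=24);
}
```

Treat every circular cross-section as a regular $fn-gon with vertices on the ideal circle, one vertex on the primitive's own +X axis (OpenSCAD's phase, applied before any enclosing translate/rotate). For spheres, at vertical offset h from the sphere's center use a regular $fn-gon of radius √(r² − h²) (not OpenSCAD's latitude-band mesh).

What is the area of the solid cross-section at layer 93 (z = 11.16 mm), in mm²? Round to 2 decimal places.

At z = 11.16 mm: the cube is present — its section is the full 6.5×9.5 rectangle (area 61.75 mm²); the cube at (4.5, 7) is not intersected at this z (z outside [6, 11]); the r=9.5 sphere at (-2, -4) contributes a regular 24-gon of circumradius √(9.5²−3.34²) = 8.894 (area = (24/2)·8.894²·sin(360°/24) = 245.65 mm²); Combining (union): the regions partially overlap — summed areas 307.40 mm² minus the doubly-counted overlap 17.78 mm² gives 289.63 mm² — area = 289.63 mm². Overall, the cross-section is a single solid region. Net area = 289.63 mm².

289.63 mm²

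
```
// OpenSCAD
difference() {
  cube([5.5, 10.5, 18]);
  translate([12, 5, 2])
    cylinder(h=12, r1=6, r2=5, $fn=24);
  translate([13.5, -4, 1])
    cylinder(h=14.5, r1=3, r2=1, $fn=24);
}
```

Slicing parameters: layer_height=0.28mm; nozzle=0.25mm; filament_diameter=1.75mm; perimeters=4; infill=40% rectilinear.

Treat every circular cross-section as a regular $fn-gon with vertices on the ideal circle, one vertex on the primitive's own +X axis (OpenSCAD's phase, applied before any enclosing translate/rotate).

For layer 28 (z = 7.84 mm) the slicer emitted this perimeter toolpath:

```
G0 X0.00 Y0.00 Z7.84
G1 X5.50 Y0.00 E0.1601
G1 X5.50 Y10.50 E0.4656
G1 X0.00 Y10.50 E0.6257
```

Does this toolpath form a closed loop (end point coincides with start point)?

Start point (G0): (0.00, 0.00). End point (last G1): the path does not return to the start — open.

no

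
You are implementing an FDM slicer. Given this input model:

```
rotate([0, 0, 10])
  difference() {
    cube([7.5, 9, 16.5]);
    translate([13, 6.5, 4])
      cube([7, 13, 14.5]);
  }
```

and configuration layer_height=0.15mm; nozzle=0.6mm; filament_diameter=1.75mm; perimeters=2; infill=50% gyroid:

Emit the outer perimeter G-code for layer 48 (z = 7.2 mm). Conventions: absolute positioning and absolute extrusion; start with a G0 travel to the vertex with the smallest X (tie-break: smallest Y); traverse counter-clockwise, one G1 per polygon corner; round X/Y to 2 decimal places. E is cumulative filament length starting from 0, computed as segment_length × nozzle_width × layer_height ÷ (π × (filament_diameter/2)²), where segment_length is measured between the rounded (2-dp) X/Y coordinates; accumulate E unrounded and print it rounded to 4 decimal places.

G0 X-1.56 Y8.86 Z7.20
G1 X0.00 Y0.00 E0.3366
G1 X7.39 Y1.30 E0.6174
G1 X5.82 Y10.17 E0.9544
G1 X-1.56 Y8.86 E1.2349

At z = 7.2 mm: the cube is present — its section is the full 7.5×9 rectangle; the cube at (13, 6.5) is present — its section is the full 7×13 rectangle; Taking the first minus the rest: starting from the 7.5×9 cube, the 7×13 cube at (13, 6.5) misses the remaining region (no effect) — 1 connected region; (rotated 10° about Z; rotation is an isometry so areas/perimeters/island counts are preserved). The outline is a single polygon with 4 vertices. Extrusion per mm of travel: 0.6 × 0.15 / (π × 0.875²) = 0.037418. Accumulating E over each segment gives final E = 1.2349.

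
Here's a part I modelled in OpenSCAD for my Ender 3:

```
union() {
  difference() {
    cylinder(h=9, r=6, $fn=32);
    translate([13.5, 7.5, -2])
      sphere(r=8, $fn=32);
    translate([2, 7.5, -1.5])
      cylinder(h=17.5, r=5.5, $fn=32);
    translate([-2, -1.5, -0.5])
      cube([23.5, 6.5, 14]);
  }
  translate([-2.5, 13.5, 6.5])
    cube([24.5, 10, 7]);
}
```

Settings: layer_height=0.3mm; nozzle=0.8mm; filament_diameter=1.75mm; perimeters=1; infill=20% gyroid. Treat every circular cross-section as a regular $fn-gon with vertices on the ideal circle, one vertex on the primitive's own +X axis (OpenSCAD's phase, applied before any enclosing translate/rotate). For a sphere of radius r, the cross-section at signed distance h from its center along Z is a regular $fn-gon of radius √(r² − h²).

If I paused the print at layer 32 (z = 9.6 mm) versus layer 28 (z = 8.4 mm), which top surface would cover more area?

layer 28 (z = 8.4 mm)

Layer 32 (z = 9.6): the cylinder is not intersected at this z (z outside [0, 9]); the sphere at (13.5, 7.5) is not intersected at this z (|z−center|=11.600 > r=8); the r=5.5 cylinder at (2, 7.5) gives a regular 32-gon of circumradius 5.5 (constant along its height) (area = (32/2)·5.500²·sin(360°/32) = 94.42 mm²); the cube at (-2, -1.5) is present — its section is the full 23.5×6.5 rectangle (area 152.75 mm²); After the difference (first − rest): the first operand is absent here, so nothing remains; the cube at (-2.5, 13.5) (footprint 24.5×10) is included at this height (area 245.00 mm²); Combining (union): only the 24.5×10 cube at (-2.5, 13.5) is present, so the union is just that shape — area = 245.00 mm². So its area = 245.00 mm². Layer 28 (z = 8.4): the r=6 cylinder gives a regular 32-gon of circumradius 6 (constant along its height) (area = (32/2)·6.000²·sin(360°/32) = 112.37 mm²); the sphere at (13.5, 7.5) is not intersected at this z (|z−center|=10.400 > r=8); the r=5.5 cylinder at (2, 7.5) contributes a regular 32-gon of circumradius 5.5 (area = (32/2)·5.500²·sin(360°/32) = 94.42 mm²); the 23.5×6.5 cube at (-2, -1.5) contributes its full rectangle (area 152.75 mm²); Subtracting the remaining from the first: starting from the r=6 cylinder (112.37 mm²), the r=5.5 cylinder at (2, 7.5) partially overlaps it — only the 21.56 mm² overlap (of its 94.42 mm²) is removed, clipping the outline; the 23.5×6.5 cube at (-2, -1.5) partially overlaps it — only the 31.15 mm² overlap (of its 152.75 mm²) is removed, clipping the outline — area = 59.66 mm²; the cube at (-2.5, 13.5) (footprint 24.5×10) is included at this height (area 245.00 mm²); Taking the union: the 2 present regions are separate (no shared area or edge), so areas and boundary lengths simply add and each stays a separate island — area = 304.66 mm². So its area = 304.66 mm². Layer 28 is larger (304.66 vs 245.00 mm²).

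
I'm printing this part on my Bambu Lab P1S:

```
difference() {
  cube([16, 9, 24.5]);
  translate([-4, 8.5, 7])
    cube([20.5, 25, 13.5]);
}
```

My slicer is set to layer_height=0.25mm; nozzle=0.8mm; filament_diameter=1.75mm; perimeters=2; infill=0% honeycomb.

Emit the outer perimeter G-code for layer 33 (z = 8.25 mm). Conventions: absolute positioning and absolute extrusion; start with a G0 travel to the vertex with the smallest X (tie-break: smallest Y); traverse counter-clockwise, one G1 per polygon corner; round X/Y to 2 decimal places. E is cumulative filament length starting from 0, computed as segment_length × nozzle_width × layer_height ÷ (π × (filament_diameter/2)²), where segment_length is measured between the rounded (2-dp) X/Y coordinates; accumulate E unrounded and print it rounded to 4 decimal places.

G0 X0.00 Y0.00 Z8.25
G1 X16.00 Y0.00 E1.3304
G1 X16.00 Y8.50 E2.0372
G1 X0.00 Y8.50 E3.3676
G1 X0.00 Y0.00 E4.0744

At z = 8.25 mm: the cube (footprint 16×9) is included at this height; the 20.5×25 cube at (-4, 8.5) contributes its full rectangle; Subtracting the remaining from the first: starting from the 16×9 cube, the 20.5×25 cube at (-4, 8.5) partially overlaps it — only the 8.00 mm² overlap (of its 512.50 mm²) is removed, clipping the outline — 1 connected region. The outline is a single polygon with 4 vertices. Extrusion per mm of travel: 0.8 × 0.25 / (π × 0.875²) = 0.083150. Accumulating E over each segment gives final E = 4.0744.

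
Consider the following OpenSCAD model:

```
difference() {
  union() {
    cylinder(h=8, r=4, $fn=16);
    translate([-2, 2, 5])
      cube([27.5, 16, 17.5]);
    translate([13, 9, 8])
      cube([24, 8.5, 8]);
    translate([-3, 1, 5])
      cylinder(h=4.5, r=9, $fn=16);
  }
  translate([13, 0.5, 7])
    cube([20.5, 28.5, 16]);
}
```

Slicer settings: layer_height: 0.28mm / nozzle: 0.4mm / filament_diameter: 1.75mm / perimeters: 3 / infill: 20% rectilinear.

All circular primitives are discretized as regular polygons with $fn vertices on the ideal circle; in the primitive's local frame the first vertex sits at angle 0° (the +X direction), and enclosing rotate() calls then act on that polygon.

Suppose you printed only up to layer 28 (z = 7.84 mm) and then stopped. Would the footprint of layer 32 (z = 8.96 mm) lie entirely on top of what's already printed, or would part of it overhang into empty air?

Compare the two slices. At z = 7.84: the r=4 cylinder contributes a regular 16-gon of circumradius 4 (area = (16/2)·4.000²·sin(360°/16) = 48.98 mm²); the 27.5×16 cube at (-2, 2) contributes its full rectangle (area 440.00 mm²); the cube at (13, 9) is absent (z outside [8, 16]); the r=9 cylinder at (-3, 1) gives a regular 16-gon of circumradius 9 (constant along its height) (area = (16/2)·9.000²·sin(360°/16) = 247.98 mm²); Taking the union: the regions partially overlap — summed areas 736.96 mm² minus the doubly-counted overlap 94.18 mm² gives 642.79 mm² — area = 642.79 mm²; the cube at (13, 0.5) is present — its section is the full 20.5×28.5 rectangle (area 584.25 mm²); After the difference (first − rest): starting from that combined region (642.79 mm²), the 20.5×28.5 cube at (13, 0.5) partially overlaps it — only the 200.00 mm² overlap (of its 584.25 mm²) is removed, clipping the outline — area = 442.79 mm². At z = 8.96: the cylinder does not reach this height (z outside [0, 8]); the cube at (-2, 2) is present — its section is the full 27.5×16 rectangle (area 440.00 mm²); the cube at (13, 9) is present — its section is the full 24×8.5 rectangle (area 204.00 mm²); the r=9 cylinder at (-3, 1) gives a regular 16-gon of circumradius 9 (constant along its height) (area = (16/2)·9.000²·sin(360°/16) = 247.98 mm²); Taking the union: the regions partially overlap — summed areas 891.98 mm² minus the doubly-counted overlap 151.44 mm² gives 740.54 mm² — area = 740.54 mm²; the cube at (13, 0.5) (footprint 20.5×28.5) is included at this height (area 584.25 mm²); Taking the first minus the rest: starting from the result so far (740.54 mm²), the 20.5×28.5 cube at (13, 0.5) partially overlaps it — only the 268.00 mm² overlap (of its 584.25 mm²) is removed, clipping the outline — area = 472.54 mm². Checking containment: at z = 8.96 the cross-section extends beyond the z = 7.84 cross-section by about 29.75 mm².

part overhangs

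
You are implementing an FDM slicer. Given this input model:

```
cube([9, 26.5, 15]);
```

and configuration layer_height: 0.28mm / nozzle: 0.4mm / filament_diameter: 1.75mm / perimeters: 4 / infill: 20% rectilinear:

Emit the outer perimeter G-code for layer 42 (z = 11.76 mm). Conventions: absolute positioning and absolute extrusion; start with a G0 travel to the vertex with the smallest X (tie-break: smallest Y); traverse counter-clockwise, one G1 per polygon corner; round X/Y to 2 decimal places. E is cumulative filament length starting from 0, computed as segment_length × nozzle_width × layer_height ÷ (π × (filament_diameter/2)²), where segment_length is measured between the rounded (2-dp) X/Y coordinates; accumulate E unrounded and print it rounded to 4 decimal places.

At z = 11.76 mm: the cube is present — its section is the full 9×26.5 rectangle. The outline is a single polygon with 4 vertices. Extrusion per mm of travel: 0.4 × 0.28 / (π × 0.875²) = 0.046564. Accumulating E over each segment gives final E = 3.3061.

G0 X0.00 Y0.00 Z11.76
G1 X9.00 Y0.00 E0.4191
G1 X9.00 Y26.50 E1.6530
G1 X0.00 Y26.50 E2.0721
G1 X0.00 Y0.00 E3.3061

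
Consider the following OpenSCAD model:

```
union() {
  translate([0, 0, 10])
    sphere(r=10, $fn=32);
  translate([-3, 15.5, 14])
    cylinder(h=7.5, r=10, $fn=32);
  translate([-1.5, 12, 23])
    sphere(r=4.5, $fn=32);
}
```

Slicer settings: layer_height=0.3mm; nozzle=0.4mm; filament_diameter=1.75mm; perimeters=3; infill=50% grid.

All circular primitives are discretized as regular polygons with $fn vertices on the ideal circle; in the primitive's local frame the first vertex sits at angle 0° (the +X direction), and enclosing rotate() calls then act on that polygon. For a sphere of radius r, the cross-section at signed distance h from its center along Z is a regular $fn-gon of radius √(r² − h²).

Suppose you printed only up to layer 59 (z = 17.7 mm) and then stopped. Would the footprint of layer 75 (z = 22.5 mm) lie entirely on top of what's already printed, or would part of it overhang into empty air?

entirely on top

Compare the two slices. At z = 17.7: the r=10 sphere slices to a regular 32-gon of circumradius 6.380 (√(r²−h²) with h=7.7 from center) (area = (32/2)·6.380²·sin(360°/32) = 127.07 mm²); the r=10 cylinder at (-3, 15.5) contributes a regular 32-gon of circumradius 10 (area = (32/2)·10.000²·sin(360°/32) = 312.14 mm²); the sphere at (-1.5, 12) is absent (|z−center|=5.300 > r=4.5); Taking the union: the regions partially overlap — summed areas 439.22 mm² minus the doubly-counted overlap 1.47 mm² gives 437.75 mm² — area = 437.75 mm². At z = 22.5: the sphere is not intersected at this z (|z−center|=12.500 > r=10); the cylinder at (-3, 15.5) is not intersected at this z (z outside [14, 21.5]); the r=4.5 sphere at (-1.5, 12) slices to a regular 32-gon of circumradius 4.472 (√(r²−h²) with h=0.5 from center) (area = (32/2)·4.472²·sin(360°/32) = 62.43 mm²); Combining (union): only the r=4.5 sphere at (-1.5, 12) is present, so the union is just that shape — area = 62.43 mm². Checking containment: the cross-section at z = 22.5 is a subset of the cross-section at z = 17.7.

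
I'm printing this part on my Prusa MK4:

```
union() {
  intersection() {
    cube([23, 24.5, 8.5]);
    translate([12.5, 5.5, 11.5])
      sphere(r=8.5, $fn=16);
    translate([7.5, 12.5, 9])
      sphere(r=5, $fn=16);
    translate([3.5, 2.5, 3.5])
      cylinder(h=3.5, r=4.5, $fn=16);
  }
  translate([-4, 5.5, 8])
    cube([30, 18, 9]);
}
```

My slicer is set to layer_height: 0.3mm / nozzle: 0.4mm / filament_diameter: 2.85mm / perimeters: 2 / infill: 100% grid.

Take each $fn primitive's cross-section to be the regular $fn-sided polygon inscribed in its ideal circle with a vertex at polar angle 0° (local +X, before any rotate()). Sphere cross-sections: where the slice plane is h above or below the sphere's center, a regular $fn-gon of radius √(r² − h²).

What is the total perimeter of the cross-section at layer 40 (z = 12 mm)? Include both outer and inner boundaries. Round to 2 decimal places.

96.00 mm

At z = 12 mm: the cube is absent (z outside [0, 8.5]); the r=8.5 sphere at (12.5, 5.5) contributes a regular 16-gon of circumradius √(8.5²−0.5²) = 8.485 (perimeter = 2·16·8.485·sin(180°/16) = 52.97 mm); the r=5 sphere at (7.5, 12.5) slices to a regular 16-gon of circumradius 4.000 (√(r²−h²) with h=3 from center) (perimeter = 2·16·4.000·sin(180°/16) = 24.97 mm); the cylinder at (3.5, 2.5) is absent (z outside [3.5, 7]); Keeping only the common overlap: at least one operand is absent at this height, so nothing remains; the cube at (-4, 5.5) (footprint 30×18) is included at this height (perimeter 96.00 mm); Combining (union): only the 30×18 cube at (-4, 5.5) is present, so the union is just that shape — boundary = 96.00 mm. Overall, the cross-section is a single solid region. Total boundary length (outer) = 96.00 mm.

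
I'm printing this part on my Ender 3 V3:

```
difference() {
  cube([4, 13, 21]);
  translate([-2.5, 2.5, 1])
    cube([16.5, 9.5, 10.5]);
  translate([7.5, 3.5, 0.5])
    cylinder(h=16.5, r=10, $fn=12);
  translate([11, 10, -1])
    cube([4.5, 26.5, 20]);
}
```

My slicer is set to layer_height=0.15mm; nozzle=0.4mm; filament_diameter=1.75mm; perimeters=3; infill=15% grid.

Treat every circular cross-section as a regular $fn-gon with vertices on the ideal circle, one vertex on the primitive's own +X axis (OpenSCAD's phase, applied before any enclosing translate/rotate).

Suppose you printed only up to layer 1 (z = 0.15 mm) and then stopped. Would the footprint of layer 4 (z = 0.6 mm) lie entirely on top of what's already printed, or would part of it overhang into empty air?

Compare the two slices. At z = 0.15: the cube (footprint 4×13) is included at this height (area 52.00 mm²); the cube at (-2.5, 2.5) does not reach this height (z outside [1, 11.5]); the cylinder at (7.5, 3.5) is not intersected at this z (z outside [0.5, 17]); the cube at (11, 10) is present — its section is the full 4.5×26.5 rectangle (area 119.25 mm²); Subtracting the remaining from the first: starting from the 4×13 cube (52.00 mm²), the 4.5×26.5 cube at (11, 10) misses the remaining region (no effect) — area = 52.00 mm². At z = 0.6: the 4×13 cube contributes its full rectangle (area 52.00 mm²); the cube at (-2.5, 2.5) is not intersected at this z (z outside [1, 11.5]); the r=10 cylinder at (7.5, 3.5) contributes a regular 12-gon of circumradius 10 (area = (12/2)·10.000²·sin(360°/12) = 300.00 mm²); the 4.5×26.5 cube at (11, 10) contributes its full rectangle (area 119.25 mm²); Subtracting the remaining from the first: starting from the 4×13 cube (52.00 mm²), the r=10 cylinder at (7.5, 3.5) partially overlaps it — only the 45.82 mm² overlap (of its 300.00 mm²) is removed, clipping the outline; the 4.5×26.5 cube at (11, 10) misses the remaining region (no effect) — area = 6.18 mm². Checking containment: the cross-section at z = 0.6 is a subset of the cross-section at z = 0.15.

entirely on top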